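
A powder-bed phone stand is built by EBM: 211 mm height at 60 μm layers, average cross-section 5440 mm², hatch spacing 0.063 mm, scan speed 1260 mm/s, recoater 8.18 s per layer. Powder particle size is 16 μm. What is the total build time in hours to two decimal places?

74.94 hours

Layers = ⌈211/0.06⌉ = 3517.
Per-layer scan distance = 5440 / 0.063, so 86349.2 mm.
Per-layer scan time: 86349.2 / 1260 → 68.5311 s.
Layer cycle = 68.5311 + 8.18, so 76.7111 s.
Total: 3517 × 76.7111 s = 269792.9387 s → 74.94 hours.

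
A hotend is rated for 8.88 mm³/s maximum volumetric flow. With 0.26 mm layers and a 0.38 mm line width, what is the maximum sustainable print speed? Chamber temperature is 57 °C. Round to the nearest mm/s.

Extrusion cross-section: 0.26 × 0.38 → 0.0988 mm².
Max speed = 8.88 / 0.0988 = 89.88 ≈ 90 mm/s.

90 mm/s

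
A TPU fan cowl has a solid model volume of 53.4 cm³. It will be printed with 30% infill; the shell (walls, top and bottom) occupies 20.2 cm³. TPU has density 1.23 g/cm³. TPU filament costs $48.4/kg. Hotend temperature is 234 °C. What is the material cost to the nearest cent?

$1.80

Interior volume = 53.4 − 20.2 = 33.2 cm³.
Infill volume: 0.30 × 33.2 → 9.96 cm³.
Total extruded = 20.2 + 9.96, so 30.16 cm³.
Mass = 30.16 × 1.23 = 37.0968 g.
At $48.4/kg: 37.0968/1000 × 48.4 = $1.80.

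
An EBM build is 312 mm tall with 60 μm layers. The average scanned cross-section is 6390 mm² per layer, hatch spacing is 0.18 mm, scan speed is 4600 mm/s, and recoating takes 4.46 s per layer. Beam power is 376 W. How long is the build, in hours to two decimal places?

Layers = ⌈312/0.06⌉ = 5200.
Scan path per layer = 6390 / 0.18 = 35500 mm.
Beam time per layer = 35500 / 4600 = 7.7174 s.
Layer cycle = 7.7174 + 4.46, so 12.1774 s.
5200 layers × 12.1774 s/layer = 63322.48 s, i.e. 17.59 hours.

17.59 hours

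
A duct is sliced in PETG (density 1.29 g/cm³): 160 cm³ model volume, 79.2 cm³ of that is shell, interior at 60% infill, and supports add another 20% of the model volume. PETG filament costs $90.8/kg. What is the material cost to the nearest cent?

Infill region = 160 − 79.2, so 80.8 cm³.
Infill deposited = 0.60 × 80.8 = 48.48 cm³.
Support = 0.20 × 160 = 32 cm³.
Total extruded = 79.2 + 48.48 + 32, so 159.68 cm³.
Mass = 159.68 × 1.29, so 205.9872 g.
Cost = 205.9872 g / 1000 × $90.8/kg = $18.70.

$18.70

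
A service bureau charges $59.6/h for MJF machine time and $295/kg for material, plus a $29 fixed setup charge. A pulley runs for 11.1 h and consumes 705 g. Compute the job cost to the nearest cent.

$898.54

Machine cost: 59.6 × 11.1 → $661.56.
Material charge = 295 × 705/1000 = $207.975.
Adding setup: 661.56 + 207.975 + 29 → 898.535 ≈ $898.54.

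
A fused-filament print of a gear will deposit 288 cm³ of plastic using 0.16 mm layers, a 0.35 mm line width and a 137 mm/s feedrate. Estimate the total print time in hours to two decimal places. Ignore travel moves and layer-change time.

Line area = 0.16 × 0.35, so 0.056 mm².
Path length: 288000 mm³ / 0.056 mm² → 5142857.1 mm.
Time extruding = 5142857.1 / 137 = 37539.1 s.
37539.1 s = 10.43 hours.

10.43 hours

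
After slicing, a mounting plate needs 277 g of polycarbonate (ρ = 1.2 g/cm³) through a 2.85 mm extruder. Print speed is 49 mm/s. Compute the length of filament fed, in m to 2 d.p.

Extruded volume: 277/1.2 = 230.8333 cm³ (230833.3 mm³).
A = π r² = π × 1.425² = 6.3794 mm².
Length = 230833.3 / 6.3794 = 36184.17 mm = 36.18 m.

36.18 m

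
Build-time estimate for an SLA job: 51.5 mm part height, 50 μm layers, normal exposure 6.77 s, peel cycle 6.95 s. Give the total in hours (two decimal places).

3.93 hours

Layer count = ceil(51.5 / 0.05) = 1030.
Each layer takes: 6.77 + 6.95 → 13.72 s.
Build time: 1030 × 13.72 s = 14131.6 s, i.e. 3.93 hours.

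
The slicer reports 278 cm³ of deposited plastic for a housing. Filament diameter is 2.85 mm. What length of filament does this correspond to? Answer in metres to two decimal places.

Filament cross-section = π × (2.85/2)² = 6.3794 mm².
Length = 278 cm³ / 6.3794 mm² = 278000 / 6.3794 = 43577.77 mm = 43.58 m.

43.58 m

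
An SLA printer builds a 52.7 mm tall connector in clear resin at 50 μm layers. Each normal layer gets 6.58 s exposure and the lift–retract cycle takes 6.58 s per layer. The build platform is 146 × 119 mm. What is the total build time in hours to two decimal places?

Number of layers: 52.7 / 0.05 → 1054 (rounded up).
Per-layer time = 6.58 + 6.58, so 13.16 s.
Build time: 1054 × 13.16 s = 13870.64 s, i.e. 3.85 hours.

3.85 hours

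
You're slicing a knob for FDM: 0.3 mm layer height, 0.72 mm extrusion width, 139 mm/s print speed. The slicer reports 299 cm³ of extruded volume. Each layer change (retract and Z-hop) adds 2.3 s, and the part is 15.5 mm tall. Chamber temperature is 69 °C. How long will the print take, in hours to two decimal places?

Extrusion cross-section = 0.3 × 0.72, so 0.216 mm².
Toolpath length = 299 cm³ / 0.216 mm² = 299000 / 0.216 = 1384259.3 mm.
Print-move time = 1384259.3 / 139 = 9958.7 s.
Layer count = ceil(15.5 / 0.3) = 52.
Z-hop total = 52 × 2.3, so 119.6 s.
Altogether 9958.7 + 119.6 = 10078.3 s, i.e. 2.80 hours.

2.80 hours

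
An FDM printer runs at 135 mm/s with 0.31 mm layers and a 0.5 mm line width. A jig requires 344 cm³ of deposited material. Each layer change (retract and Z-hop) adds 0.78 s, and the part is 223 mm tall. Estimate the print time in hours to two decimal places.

4.72 hours

Bead cross-section = 0.31 × 0.5 = 0.155 mm².
Path length: 344000 mm³ / 0.155 mm² → 2219354.8 mm.
Print-move time = 2219354.8 / 135 = 16439.7 s.
Layer count = ceil(223 / 0.31) = 720.
Non-print overhead = 720 × 0.78, so 561.6 s.
Total = 16439.7 + 561.6 = 17001.3 s = 4.72 hours.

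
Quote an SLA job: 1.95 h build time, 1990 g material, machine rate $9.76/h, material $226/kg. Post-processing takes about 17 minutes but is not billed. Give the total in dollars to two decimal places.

Time charge = 9.76 × 1.95, so $19.032.
Material cost = 226 × 1990/1000 = $449.74.
Total = 19.032 + 449.74 = 468.772 ≈ $468.77.

$468.77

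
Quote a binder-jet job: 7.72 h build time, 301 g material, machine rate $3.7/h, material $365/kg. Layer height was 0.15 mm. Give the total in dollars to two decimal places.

$138.43

Machine-time cost = 3.7 × 7.72 = $28.564.
Feedstock cost = 365 × 301/1000 = $109.865.
Job cost: 28.564 + 109.865 = 138.429 ≈ $138.43.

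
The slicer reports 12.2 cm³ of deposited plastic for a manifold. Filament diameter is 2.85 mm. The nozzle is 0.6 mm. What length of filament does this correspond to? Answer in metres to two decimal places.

1.91 m

Cross-section of 2.85 mm filament: π·(2.85/2)² = 6.3794 mm².
Length = 12.2 cm³ / 6.3794 mm² = 12200 / 6.3794 = 1912.41 mm = 1.91 m.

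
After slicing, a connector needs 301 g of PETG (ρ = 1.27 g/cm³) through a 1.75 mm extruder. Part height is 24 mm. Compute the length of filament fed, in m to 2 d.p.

98.54 m

Extruded volume: 301/1.27 = 237.0079 cm³ (237007.9 mm³).
A = π r² = π × 0.875² = 2.4053 mm².
L = V/A = 237007.9/2.4053 = 98535.69 mm → 98.54 m.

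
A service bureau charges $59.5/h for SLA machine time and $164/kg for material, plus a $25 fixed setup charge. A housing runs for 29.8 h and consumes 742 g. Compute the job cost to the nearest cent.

Machine cost = 59.5 × 29.8, so $1773.10.
Material charge = 164 × 742/1000 = $121.688.
Total = 1773.10 + 121.688 + 25 = 1919.788 ≈ $1919.79.

$1919.79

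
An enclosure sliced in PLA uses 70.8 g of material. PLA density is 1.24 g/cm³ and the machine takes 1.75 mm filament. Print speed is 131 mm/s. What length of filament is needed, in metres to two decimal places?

Extruded volume: 70.8/1.24 = 57.0968 cm³ (57096.8 mm³).
A = π r² = π × 0.875² = 2.4053 mm².
Length = 57096.8 / 2.4053 = 23737.91 mm = 23.74 m.

23.74 m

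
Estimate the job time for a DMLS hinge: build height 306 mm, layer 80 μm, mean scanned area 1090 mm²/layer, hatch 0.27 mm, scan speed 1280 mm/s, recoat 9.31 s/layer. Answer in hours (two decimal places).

13.24 hours

Layers = ⌈306/0.08⌉ = 3825.
Per-layer scan distance = 1090 / 0.27 = 4037 mm.
Laser time per layer: 4037 / 1280 → 3.1539 s.
Layer cycle = 3.1539 + 9.31, so 12.4639 s.
Build time = 3825 × 12.4639 = 47674.4175 s = 13.24 hours.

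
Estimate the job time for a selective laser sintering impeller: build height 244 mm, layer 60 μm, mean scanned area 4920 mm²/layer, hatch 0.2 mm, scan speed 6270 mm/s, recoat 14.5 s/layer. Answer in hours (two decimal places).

Layers = ⌈244/0.06⌉ = 4067.
Scan path per layer = 4920 / 0.2 = 24600 mm.
Per-layer scan time = 24600 / 6270 = 3.9234 s.
Layer cycle = 3.9234 + 14.5, so 18.4234 s.
4067 layers × 18.4234 s/layer = 74927.9678 s, i.e. 20.81 hours.

20.81 hours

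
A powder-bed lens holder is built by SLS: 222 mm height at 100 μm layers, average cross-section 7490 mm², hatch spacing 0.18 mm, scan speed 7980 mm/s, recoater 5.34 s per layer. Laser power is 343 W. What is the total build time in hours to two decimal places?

6.51 hours

Number of layers: 222 / 0.1 → 2220 (rounded up).
Hatch length per layer = 7490 / 0.18 = 41611.1 mm.
Scan time per layer = 41611.1 / 7980 = 5.2144 s.
Time per layer = 5.2144 + 5.34 = 10.5544 s.
Total: 2220 × 10.5544 s = 23430.768 s → 6.51 hours.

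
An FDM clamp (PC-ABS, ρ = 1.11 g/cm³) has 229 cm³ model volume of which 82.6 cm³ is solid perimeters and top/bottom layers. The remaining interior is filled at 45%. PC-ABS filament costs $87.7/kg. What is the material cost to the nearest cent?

Infill region = 229 − 82.6 = 146.4 cm³.
Deposited infill: 0.45 × 146.4 → 65.88 cm³.
Deposited volume = 82.6 + 65.88, so 148.48 cm³.
Mass = 148.48 × 1.11 = 164.8128 g.
Cost = 164.8128 g / 1000 × $87.7/kg = $14.45.

$14.45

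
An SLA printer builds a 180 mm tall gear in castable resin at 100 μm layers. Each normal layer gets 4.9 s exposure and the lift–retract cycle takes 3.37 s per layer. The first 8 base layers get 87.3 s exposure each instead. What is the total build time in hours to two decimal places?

Layer count = ceil(180 / 0.1) = 1800.
Base layers = 8 × (87.3 + 3.37), so 725.36 s.
Remaining layers: 1792 × (4.9 + 3.37) → 14819.84 s.
Total = 725.36 + 14819.84 = 15545.2 s = 4.32 hours.

4.32 hours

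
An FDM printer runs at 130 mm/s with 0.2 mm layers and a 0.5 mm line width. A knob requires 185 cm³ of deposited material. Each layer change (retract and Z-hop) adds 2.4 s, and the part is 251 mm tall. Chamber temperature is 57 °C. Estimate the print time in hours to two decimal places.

Extrusion cross-section = 0.2 × 0.5 = 0.1 mm².
Total extruded path = 185000/0.1 = 1850000 mm.
Extrusion time = 1850000 / 130 = 14230.8 s.
Layers = ⌈251/0.2⌉ = 1255.
Z-hop total = 1255 × 2.4 = 3012 s.
Total = 14230.8 + 3012 = 17242.8 s = 4.79 hours.

4.79 hours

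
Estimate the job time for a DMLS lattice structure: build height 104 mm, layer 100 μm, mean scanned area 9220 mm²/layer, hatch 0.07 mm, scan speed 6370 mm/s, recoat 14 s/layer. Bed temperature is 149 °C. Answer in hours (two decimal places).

10.02 hours

Layer count = ceil(104 / 0.1) = 1040.
Scan path per layer = 9220 / 0.07 = 131714.3 mm.
Per-layer scan time = 131714.3 / 6370, so 20.6773 s.
Per-layer time = 20.6773 + 14, so 34.6773 s.
Total: 1040 × 34.6773 s = 36064.392 s → 10.02 hours.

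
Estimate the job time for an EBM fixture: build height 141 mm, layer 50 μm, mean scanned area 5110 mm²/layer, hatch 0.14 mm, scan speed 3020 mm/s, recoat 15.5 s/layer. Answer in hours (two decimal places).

Number of layers: 141 / 0.05 → 2820 (rounded up).
Hatch length per layer: 5110 / 0.14 → 36500 mm.
Per-layer scan time = 36500 / 3020, so 12.0861 s.
Time per layer = 12.0861 + 15.5, so 27.5861 s.
Build time = 2820 × 27.5861 = 77792.802 s = 21.61 hours.

21.61 hours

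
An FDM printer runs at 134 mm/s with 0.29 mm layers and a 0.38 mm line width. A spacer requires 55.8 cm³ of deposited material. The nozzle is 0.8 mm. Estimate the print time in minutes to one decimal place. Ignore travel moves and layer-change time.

Bead cross-section = 0.29 × 0.38, so 0.1102 mm².
Path length: 55800 mm³ / 0.1102 mm² → 506352.1 mm.
Print-move time = 506352.1 / 134 = 3778.7 s.
In the requested units: 3778.7 s = 63.0 minutes.

63.0 minutes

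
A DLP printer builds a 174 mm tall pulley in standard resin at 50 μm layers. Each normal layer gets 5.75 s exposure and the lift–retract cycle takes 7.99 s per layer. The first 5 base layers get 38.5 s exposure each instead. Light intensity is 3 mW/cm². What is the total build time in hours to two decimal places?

Layer count = ceil(174 / 0.05) = 3480.
Burn-in layers = 5 × (38.5 + 7.99) = 232.45 s.
Normal layers: 3475 × (5.75 + 7.99) → 47746.5 s.
Total = 232.45 + 47746.5 = 47978.95 s = 13.33 hours.

13.33 hours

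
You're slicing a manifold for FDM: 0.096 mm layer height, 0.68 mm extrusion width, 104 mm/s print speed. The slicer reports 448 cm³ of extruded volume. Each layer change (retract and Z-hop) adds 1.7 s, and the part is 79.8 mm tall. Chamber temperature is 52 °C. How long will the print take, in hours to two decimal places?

18.72 hours

Bead cross-section = 0.096 × 0.68 = 0.06528 mm².
Path length: 448000 mm³ / 0.06528 mm² → 6862745.1 mm.
Time extruding = 6862745.1 / 104 = 65987.9 s.
Number of layers: 79.8 / 0.096 → 832 (rounded up).
Non-print overhead = 832 × 1.7, so 1414.4 s.
Altogether 65987.9 + 1414.4 = 67402.3 s, i.e. 18.72 hours.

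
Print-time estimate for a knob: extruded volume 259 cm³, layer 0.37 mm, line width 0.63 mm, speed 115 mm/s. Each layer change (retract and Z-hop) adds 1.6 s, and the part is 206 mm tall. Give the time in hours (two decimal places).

2.93 hours

Bead cross-section: 0.37 × 0.63 → 0.2331 mm².
Toolpath length = 259 cm³ / 0.2331 mm² = 259000 / 0.2331 = 1111111.1 mm.
Time extruding: 1111111.1 / 115 → 9661.8 s.
Layer count = ceil(206 / 0.37) = 557.
Z-hop total: 557 × 1.6 → 891.2 s.
Total = 9661.8 + 891.2 = 10553 s = 2.93 hours.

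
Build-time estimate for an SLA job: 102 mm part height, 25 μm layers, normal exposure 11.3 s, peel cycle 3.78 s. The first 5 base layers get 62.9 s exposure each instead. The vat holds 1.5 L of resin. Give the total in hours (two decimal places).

Layer count = ceil(102 / 0.025) = 4080.
Bottom layers = 5 × (62.9 + 3.78) = 333.4 s.
Remaining layers = 4075 × (11.3 + 3.78) = 61451 s.
Total = 333.4 + 61451 = 61784.4 s = 17.16 hours.

17.16 hours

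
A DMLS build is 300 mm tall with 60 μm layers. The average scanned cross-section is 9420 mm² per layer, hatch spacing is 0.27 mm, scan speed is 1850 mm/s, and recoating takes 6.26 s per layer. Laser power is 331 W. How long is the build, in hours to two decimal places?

Layers = ⌈300/0.06⌉ = 5000.
Hatch length per layer: 9420 / 0.27 → 34888.9 mm.
Laser time per layer: 34888.9 / 1850 → 18.8589 s.
Layer cycle: 18.8589 + 6.26 → 25.1189 s.
5000 layers × 25.1189 s/layer = 125594.5 s, i.e. 34.89 hours.

34.89 hours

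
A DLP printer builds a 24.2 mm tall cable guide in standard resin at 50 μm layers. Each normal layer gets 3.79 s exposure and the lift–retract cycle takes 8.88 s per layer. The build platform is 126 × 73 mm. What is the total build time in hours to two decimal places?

1.70 hours

Number of layers: 24.2 / 0.05 → 484 (rounded up).
Cycle time = 3.79 + 8.88 = 12.67 s.
Total = 484 × 12.67 = 6132.28 s = 1.70 hours.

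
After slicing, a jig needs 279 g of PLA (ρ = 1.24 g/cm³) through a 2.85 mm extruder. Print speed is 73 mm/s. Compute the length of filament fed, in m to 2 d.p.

35.27 m

Extruded volume: 279/1.24 = 225 cm³ (225000 mm³).
A = π r² = π × 1.425² = 6.3794 mm².
Length = 225000 / 6.3794 = 35269.77 mm = 35.27 m.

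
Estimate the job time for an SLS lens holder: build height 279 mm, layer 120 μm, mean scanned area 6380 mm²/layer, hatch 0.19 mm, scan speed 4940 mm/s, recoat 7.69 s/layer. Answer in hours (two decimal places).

Layers = ⌈279/0.12⌉ = 2325.
Hatch length per layer = 6380 / 0.19 = 33578.9 mm.
Per-layer scan time = 33578.9 / 4940, so 6.7973 s.
Layer cycle = 6.7973 + 7.69 = 14.4873 s.
Build time = 2325 × 14.4873 = 33682.9725 s = 9.36 hours.

9.36 hours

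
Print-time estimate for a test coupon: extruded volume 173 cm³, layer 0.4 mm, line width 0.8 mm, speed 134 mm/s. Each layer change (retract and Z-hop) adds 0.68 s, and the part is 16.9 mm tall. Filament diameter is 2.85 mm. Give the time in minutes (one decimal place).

Extrusion cross-section = 0.4 × 0.8 = 0.32 mm².
Toolpath length = 173 cm³ / 0.32 mm² = 173000 / 0.32 = 540625 mm.
Time extruding = 540625 / 134, so 4034.5 s.
Number of layers: 16.9 / 0.4 → 43 (rounded up).
Non-print overhead = 43 × 0.68 = 29.24 s.
Total = 4034.5 + 29.24 = 4063.74 s = 67.7 minutes.

67.7 minutes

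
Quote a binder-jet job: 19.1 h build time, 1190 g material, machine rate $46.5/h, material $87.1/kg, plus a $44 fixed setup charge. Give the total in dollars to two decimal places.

Machine-time cost: 46.5 × 19.1 → $888.15.
Material cost: 87.1 × 1190/1000 → $103.649.
Adding setup: 888.15 + 103.649 + 44 → 1035.799 ≈ $1035.80.

$1035.80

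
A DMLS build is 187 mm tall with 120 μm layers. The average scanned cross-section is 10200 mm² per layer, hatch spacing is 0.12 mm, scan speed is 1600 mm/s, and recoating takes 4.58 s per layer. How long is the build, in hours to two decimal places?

24.99 hours

Number of layers: 187 / 0.12 → 1559 (rounded up).
Hatch length per layer = 10200 / 0.12 = 85000 mm.
Laser time per layer = 85000 / 1600, so 53.125 s.
Per-layer time = 53.125 + 4.58, so 57.705 s.
Build time = 1559 × 57.705 = 89962.095 s = 24.99 hours.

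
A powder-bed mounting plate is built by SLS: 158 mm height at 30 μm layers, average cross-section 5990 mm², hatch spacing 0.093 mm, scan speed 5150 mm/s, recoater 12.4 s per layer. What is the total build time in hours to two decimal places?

36.44 hours

Layer count = ceil(158 / 0.03) = 5267.
Hatch length per layer: 5990 / 0.093 → 64408.6 mm.
Laser time per layer = 64408.6 / 5150 = 12.5065 s.
Time per layer = 12.5065 + 12.4 = 24.9065 s.
Total: 5267 × 24.9065 s = 131182.5355 s → 36.44 hours.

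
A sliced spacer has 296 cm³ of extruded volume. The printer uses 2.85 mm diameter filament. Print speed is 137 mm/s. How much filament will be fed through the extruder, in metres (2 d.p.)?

Cross-section of 2.85 mm filament: π·(2.85/2)² = 6.3794 mm².
Length = 296 cm³ / 6.3794 mm² = 296000 / 6.3794 = 46399.35 mm = 46.40 m.

46.40 m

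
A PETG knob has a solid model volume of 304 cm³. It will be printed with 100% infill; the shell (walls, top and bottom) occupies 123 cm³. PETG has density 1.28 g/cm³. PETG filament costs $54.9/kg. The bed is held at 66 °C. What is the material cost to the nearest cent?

Interior volume = 304 − 123, so 181 cm³.
Infill volume: 1.00 × 181 → 181 cm³.
Total printed volume: 123 + 181 → 304 cm³.
Mass = 304 × 1.28 = 389.12 g.
Cost = 389.12 g / 1000 × $54.9/kg = $21.36.

$21.36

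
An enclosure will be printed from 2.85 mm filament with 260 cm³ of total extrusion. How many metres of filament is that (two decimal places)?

40.76 m

Cross-section of 2.85 mm filament: π·(2.85/2)² = 6.3794 mm².
Length = 260 cm³ / 6.3794 mm² = 260000 / 6.3794 = 40756.18 mm = 40.76 m.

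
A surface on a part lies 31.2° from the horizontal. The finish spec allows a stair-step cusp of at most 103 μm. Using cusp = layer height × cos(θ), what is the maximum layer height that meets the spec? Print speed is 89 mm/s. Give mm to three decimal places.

0.120 mm

Layer height = cusp / cos(31.2°) = 0.103 / 0.8554 = 0.120 mm.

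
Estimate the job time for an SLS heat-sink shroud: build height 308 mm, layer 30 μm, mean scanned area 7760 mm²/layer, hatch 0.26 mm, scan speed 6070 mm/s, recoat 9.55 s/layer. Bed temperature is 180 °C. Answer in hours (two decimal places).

Layer count = ceil(308 / 0.03) = 10267.
Hatch length per layer: 7760 / 0.26 → 29846.2 mm.
Laser time per layer = 29846.2 / 6070, so 4.917 s.
Per-layer time = 4.917 + 9.55 = 14.467 s.
10267 layers × 14.467 s/layer = 148532.689 s, i.e. 41.26 hours.

41.26 hours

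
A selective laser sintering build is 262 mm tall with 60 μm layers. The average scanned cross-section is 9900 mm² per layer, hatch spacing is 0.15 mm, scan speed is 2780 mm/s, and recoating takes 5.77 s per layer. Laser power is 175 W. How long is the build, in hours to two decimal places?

Number of layers: 262 / 0.06 → 4367 (rounded up).
Hatch length per layer: 9900 / 0.15 → 66000 mm.
Scan time per layer = 66000 / 2780 = 23.741 s.
Layer cycle: 23.741 + 5.77 → 29.511 s.
Total: 4367 × 29.511 s = 128874.537 s → 35.80 hours.

35.80 hours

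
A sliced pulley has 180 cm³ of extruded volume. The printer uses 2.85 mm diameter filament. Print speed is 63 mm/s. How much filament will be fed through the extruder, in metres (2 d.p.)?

A = π r² = π × 1.425² = 6.3794 mm².
Length = 180 cm³ / 6.3794 mm² = 180000 / 6.3794 = 28215.82 mm = 28.22 m.

28.22 m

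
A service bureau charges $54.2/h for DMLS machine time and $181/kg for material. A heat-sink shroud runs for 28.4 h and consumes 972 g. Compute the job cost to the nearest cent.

$1715.21

Time charge: 54.2 × 28.4 → $1539.28.
Material cost = 181 × 972/1000 = $175.932.
Total = 1539.28 + 175.932 = 1715.212 ≈ $1715.21.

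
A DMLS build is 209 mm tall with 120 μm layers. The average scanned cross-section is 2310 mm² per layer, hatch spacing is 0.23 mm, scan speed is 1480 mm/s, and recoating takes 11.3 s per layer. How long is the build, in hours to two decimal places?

8.75 hours

Layers = ⌈209/0.12⌉ = 1742.
Per-layer scan distance = 2310 / 0.23, so 10043.5 mm.
Per-layer scan time: 10043.5 / 1480 → 6.7861 s.
Layer cycle = 6.7861 + 11.3, so 18.0861 s.
1742 layers × 18.0861 s/layer = 31505.9862 s, i.e. 8.75 hours.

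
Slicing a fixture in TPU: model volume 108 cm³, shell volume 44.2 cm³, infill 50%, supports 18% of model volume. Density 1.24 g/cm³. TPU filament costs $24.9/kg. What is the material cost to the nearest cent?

$2.95

Interior volume = 108 − 44.2, so 63.8 cm³.
Infill volume = 0.50 × 63.8 = 31.9 cm³.
Support = 0.18 × 108 = 19.44 cm³.
Total extruded = 44.2 + 31.9 + 19.44 = 95.54 cm³.
Mass: 95.54 × 1.24 → 118.4696 g.
At $24.9/kg: 118.4696/1000 × 24.9 = $2.95.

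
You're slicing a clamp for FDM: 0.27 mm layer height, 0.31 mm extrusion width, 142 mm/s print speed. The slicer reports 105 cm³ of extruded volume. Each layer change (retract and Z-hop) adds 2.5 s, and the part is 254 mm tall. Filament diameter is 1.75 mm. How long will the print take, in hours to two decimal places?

3.11 hours

Bead cross-section = 0.27 × 0.31, so 0.0837 mm².
Path length: 105000 mm³ / 0.0837 mm² → 1254480.3 mm.
Time extruding = 1254480.3 / 142, so 8834.4 s.
Layer count = ceil(254 / 0.27) = 941.
Z-hop total = 941 × 2.5 = 2352.5 s.
Total = 8834.4 + 2352.5 = 11186.9 s = 3.11 hours.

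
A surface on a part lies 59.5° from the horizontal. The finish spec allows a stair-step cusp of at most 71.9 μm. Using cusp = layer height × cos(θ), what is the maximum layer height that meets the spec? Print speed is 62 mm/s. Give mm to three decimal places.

0.142 mm

cos(59.5°) = 0.5075; t_max = 0.0719/0.5075 = 0.142 mm.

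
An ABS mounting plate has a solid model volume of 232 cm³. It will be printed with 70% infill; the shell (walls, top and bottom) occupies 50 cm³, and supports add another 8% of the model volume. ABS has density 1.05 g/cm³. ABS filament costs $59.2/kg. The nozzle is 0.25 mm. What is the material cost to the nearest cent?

$12.18

Volume inside the shell: 232 − 50 → 182 cm³.
Infill deposited: 0.70 × 182 → 127.4 cm³.
Support = 0.08 × 232 = 18.56 cm³.
Deposited volume = 50 + 127.4 + 18.56 = 195.96 cm³.
Mass = 195.96 × 1.05, so 205.758 g.
Cost = 205.758 g / 1000 × $59.2/kg = $12.18.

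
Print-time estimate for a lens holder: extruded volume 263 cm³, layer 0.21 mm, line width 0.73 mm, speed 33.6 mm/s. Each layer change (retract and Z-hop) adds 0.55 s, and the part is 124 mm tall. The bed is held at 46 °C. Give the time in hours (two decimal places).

14.27 hours

Extrusion cross-section = 0.21 × 0.73, so 0.1533 mm².
Total extruded path = 263000/0.1533 = 1715590.3 mm.
Extrusion time = 1715590.3 / 33.6 = 51059.2 s.
Layers = ⌈124/0.21⌉ = 591.
Non-print overhead: 591 × 0.55 → 325.05 s.
Total = 51059.2 + 325.05 = 51384.25 s = 14.27 hours.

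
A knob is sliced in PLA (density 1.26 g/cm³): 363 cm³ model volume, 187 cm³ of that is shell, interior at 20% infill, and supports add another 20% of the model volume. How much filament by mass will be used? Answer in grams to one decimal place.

Infill region: 363 − 187 → 176 cm³.
Infill deposited = 0.20 × 176, so 35.2 cm³.
Support = 0.20 × 363, so 72.6 cm³.
Deposited volume = 187 + 35.2 + 72.6, so 294.8 cm³.
Mass: 294.8 × 1.26 → 371.448 g.

371.4 g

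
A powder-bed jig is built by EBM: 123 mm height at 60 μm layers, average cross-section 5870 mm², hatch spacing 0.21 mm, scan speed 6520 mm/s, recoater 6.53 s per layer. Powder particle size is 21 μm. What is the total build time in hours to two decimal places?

6.16 hours

Number of layers: 123 / 0.06 → 2050 (rounded up).
Hatch length per layer = 5870 / 0.21 = 27952.4 mm.
Beam time per layer = 27952.4 / 6520 = 4.2872 s.
Per-layer time = 4.2872 + 6.53, so 10.8172 s.
Build time = 2050 × 10.8172 = 22175.26 s = 6.16 hours.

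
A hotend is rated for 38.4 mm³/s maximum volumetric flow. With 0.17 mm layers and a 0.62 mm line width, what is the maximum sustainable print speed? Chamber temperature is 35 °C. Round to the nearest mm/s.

364 mm/s

Bead cross-section = 0.17 × 0.62, so 0.1054 mm².
v_max = Q/A = 38.4/0.1054 = 364.33 mm/s → 364 mm/s.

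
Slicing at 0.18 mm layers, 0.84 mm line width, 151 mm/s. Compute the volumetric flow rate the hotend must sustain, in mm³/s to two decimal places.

A = 0.18 × 0.84 = 0.1512 mm².
Q = v·A = 151 × 0.1512 = 22.83 mm³/s.

22.83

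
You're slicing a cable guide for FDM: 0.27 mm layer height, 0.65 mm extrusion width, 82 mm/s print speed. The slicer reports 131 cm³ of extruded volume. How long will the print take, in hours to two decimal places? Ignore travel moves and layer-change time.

2.53 hours

Bead cross-section = 0.27 × 0.65 = 0.1755 mm².
Path length: 131000 mm³ / 0.1755 mm² → 746438.7 mm.
Time extruding = 746438.7 / 82 = 9102.9 s.
9102.9 s = 2.53 hours.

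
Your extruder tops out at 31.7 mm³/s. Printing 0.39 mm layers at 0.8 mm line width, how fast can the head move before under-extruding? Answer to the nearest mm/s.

Extrusion cross-section: 0.39 × 0.8 → 0.312 mm².
v_max = Q/A = 31.7/0.312 = 101.60 mm/s → 102 mm/s.

102 mm/s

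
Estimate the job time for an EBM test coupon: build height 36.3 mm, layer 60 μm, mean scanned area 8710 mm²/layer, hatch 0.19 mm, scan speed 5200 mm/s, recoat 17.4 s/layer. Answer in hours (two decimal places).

4.41 hours

Number of layers: 36.3 / 0.06 → 605 (rounded up).
Hatch length per layer = 8710 / 0.19, so 45842.1 mm.
Beam time per layer = 45842.1 / 5200 = 8.8158 s.
Layer cycle = 8.8158 + 17.4, so 26.2158 s.
605 layers × 26.2158 s/layer = 15860.559 s, i.e. 4.41 hours.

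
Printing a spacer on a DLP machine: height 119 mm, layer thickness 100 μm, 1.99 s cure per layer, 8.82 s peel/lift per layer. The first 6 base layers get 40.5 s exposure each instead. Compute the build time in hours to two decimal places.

Number of layers: 119 / 0.1 → 1190 (rounded up).
Bottom layers = 6 × (40.5 + 8.82), so 295.92 s.
Regular layers: 1184 × (1.99 + 8.82) → 12799.04 s.
Sum: 295.92 + 12799.04 = 13094.96 s → 3.64 hours.

3.64 hours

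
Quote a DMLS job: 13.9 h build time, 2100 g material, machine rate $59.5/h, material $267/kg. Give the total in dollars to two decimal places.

$1387.75

Time charge = 59.5 × 13.9, so $827.05.
Material charge = 267 × 2100/1000 = $560.70.
Total = 827.05 + 560.70 = $1387.75.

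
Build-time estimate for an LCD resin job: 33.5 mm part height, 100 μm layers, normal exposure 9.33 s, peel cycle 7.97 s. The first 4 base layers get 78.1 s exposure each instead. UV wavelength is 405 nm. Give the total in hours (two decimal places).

1.69 hours

Layer count = ceil(33.5 / 0.1) = 335.
Base layers = 4 × (78.1 + 7.97) = 344.28 s.
Regular layers = 331 × (9.33 + 7.97) = 5726.3 s.
Sum: 344.28 + 5726.3 = 6070.58 s → 1.69 hours.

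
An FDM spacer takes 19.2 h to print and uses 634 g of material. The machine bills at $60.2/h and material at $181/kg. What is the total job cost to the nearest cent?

$1270.59

Machine cost: 60.2 × 19.2 → $1155.84.
Material charge = 181 × 634/1000, so $114.754.
Total = 1155.84 + 114.754 = 1270.594 ≈ $1270.59.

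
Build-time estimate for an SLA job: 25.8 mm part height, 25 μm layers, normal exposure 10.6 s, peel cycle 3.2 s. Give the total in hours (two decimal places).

3.96 hours

Layers = ⌈25.8/0.025⌉ = 1032.
Each layer takes = 10.6 + 3.2 = 13.8 s.
Total = 1032 × 13.8 = 14241.6 s = 3.96 hours.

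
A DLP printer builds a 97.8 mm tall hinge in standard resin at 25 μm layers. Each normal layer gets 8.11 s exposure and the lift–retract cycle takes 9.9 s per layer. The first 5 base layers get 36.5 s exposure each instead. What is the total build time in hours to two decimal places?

19.61 hours

Layers = ⌈97.8/0.025⌉ = 3912.
Burn-in layers: 5 × (36.5 + 9.9) → 232 s.
Regular layers: 3907 × (8.11 + 9.9) → 70365.07 s.
Sum: 232 + 70365.07 = 70597.07 s → 19.61 hours.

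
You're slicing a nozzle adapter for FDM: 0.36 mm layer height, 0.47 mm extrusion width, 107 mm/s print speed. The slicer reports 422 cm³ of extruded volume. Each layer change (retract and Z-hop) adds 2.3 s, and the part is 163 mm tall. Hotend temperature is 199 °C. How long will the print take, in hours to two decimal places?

6.76 hours

Line area = 0.36 × 0.47, so 0.1692 mm².
Toolpath length = 422 cm³ / 0.1692 mm² = 422000 / 0.1692 = 2494089.8 mm.
Extrusion time: 2494089.8 / 107 → 23309.3 s.
Layers = ⌈163/0.36⌉ = 453.
Z-hop total: 453 × 2.3 → 1041.9 s.
Total = 23309.3 + 1041.9 = 24351.2 s = 6.76 hours.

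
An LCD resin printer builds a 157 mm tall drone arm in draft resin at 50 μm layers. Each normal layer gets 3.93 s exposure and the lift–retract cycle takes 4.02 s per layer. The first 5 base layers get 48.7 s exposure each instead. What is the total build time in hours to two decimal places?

Layers = ⌈157/0.05⌉ = 3140.
Base layers = 5 × (48.7 + 4.02), so 263.6 s.
Regular layers = 3135 × (3.93 + 4.02) = 24923.25 s.
Total = 263.6 + 24923.25 = 25186.85 s = 7.00 hours.

7.00 hours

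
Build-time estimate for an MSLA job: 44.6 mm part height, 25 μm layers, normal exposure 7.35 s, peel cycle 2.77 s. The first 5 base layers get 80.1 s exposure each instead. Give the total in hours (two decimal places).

Layers = ⌈44.6/0.025⌉ = 1784.
Burn-in layers: 5 × (80.1 + 2.77) → 414.35 s.
Regular layers = 1779 × (7.35 + 2.77), so 18003.48 s.
Total = 414.35 + 18003.48 = 18417.83 s = 5.12 hours.

5.12 hours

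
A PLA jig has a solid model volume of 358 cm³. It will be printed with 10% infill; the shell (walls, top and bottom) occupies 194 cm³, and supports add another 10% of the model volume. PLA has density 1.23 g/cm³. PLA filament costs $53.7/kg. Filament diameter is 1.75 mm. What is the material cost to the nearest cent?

$16.26

Infill region: 358 − 194 → 164 cm³.
Deposited infill = 0.10 × 164 = 16.4 cm³.
Support = 0.10 × 358 = 35.8 cm³.
Deposited volume = 194 + 16.4 + 35.8, so 246.2 cm³.
Mass: 246.2 × 1.23 → 302.826 g.
At $53.7/kg: 302.826/1000 × 53.7 = $16.26.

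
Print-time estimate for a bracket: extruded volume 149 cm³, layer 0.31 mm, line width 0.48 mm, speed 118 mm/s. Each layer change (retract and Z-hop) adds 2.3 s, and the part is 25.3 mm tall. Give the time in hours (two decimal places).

2.41 hours

Bead cross-section = 0.31 × 0.48 = 0.1488 mm².
Total extruded path = 149000/0.1488 = 1001344.1 mm.
Time extruding = 1001344.1 / 118 = 8486 s.
Layer count = ceil(25.3 / 0.31) = 82.
Z-hop total = 82 × 2.3, so 188.6 s.
Altogether 8486 + 188.6 = 8674.6 s, i.e. 2.41 hours.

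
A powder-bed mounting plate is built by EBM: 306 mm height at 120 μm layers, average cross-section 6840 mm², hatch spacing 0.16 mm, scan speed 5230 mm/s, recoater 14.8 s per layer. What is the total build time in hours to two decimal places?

Layers = ⌈306/0.12⌉ = 2550.
Scan path per layer = 6840 / 0.16, so 42750 mm.
Per-layer scan time: 42750 / 5230 → 8.174 s.
Per-layer time = 8.174 + 14.8, so 22.974 s.
Build time = 2550 × 22.974 = 58583.7 s = 16.27 hours.

16.27 hours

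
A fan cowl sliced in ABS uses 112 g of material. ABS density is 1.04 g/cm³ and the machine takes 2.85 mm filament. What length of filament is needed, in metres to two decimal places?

16.88 m

Volume = 112 g / 1.04 g·cm⁻³ = 107.6923 cm³ = 107692.3 mm³.
Cross-section of 2.85 mm filament: π·(2.85/2)² = 6.3794 mm².
Length = 107692.3 / 6.3794 = 16881.26 mm = 16.88 m.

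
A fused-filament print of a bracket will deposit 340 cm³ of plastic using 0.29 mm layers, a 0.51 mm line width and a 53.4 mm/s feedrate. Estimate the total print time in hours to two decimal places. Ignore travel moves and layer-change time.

11.96 hours

Line area = 0.29 × 0.51 = 0.1479 mm².
Path length: 340000 mm³ / 0.1479 mm² → 2298850.6 mm.
Extrusion time: 2298850.6 / 53.4 → 43049.6 s.
In the requested units: 43049.6 s = 11.96 hours.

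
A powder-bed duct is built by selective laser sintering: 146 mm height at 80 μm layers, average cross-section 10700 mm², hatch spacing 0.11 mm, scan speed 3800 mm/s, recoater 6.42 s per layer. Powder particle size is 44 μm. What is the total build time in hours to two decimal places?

Layer count = ceil(146 / 0.08) = 1825.
Per-layer scan distance = 10700 / 0.11, so 97272.7 mm.
Scan time per layer: 97272.7 / 3800 → 25.5981 s.
Per-layer time: 25.5981 + 6.42 → 32.0181 s.
1825 layers × 32.0181 s/layer = 58433.0325 s, i.e. 16.23 hours.

16.23 hours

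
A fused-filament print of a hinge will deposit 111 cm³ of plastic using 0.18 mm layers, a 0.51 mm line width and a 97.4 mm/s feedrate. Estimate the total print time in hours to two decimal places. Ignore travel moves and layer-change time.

3.45 hours

Bead cross-section = 0.18 × 0.51, so 0.0918 mm².
Total extruded path = 111000/0.0918 = 1209150.3 mm.
Time extruding: 1209150.3 / 97.4 → 12414.3 s.
In the requested units: 12414.3 s = 3.45 hours.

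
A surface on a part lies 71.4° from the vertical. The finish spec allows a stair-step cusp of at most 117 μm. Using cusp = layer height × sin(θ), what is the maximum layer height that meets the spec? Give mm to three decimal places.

Layer height = cusp / sin(71.4°) = 0.117 / 0.9478 = 0.123 mm.

0.123 mm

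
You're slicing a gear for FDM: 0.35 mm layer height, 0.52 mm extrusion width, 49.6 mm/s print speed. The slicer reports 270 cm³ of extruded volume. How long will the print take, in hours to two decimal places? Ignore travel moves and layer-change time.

Bead cross-section: 0.35 × 0.52 → 0.182 mm².
Path length: 270000 mm³ / 0.182 mm² → 1483516.5 mm.
Extrusion time: 1483516.5 / 49.6 → 29909.6 s.
That's 29909.6 s → 8.31 hours.

8.31 hours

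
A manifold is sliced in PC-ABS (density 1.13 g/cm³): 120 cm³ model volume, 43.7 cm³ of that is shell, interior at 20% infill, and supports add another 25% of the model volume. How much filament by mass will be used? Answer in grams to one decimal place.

100.5 g

Volume inside the shell = 120 − 43.7, so 76.3 cm³.
Infill volume = 0.20 × 76.3 = 15.26 cm³.
Support: 0.25 × 120 → 30 cm³.
Total extruded: 43.7 + 15.26 + 30 → 88.96 cm³.
Mass = 88.96 × 1.13 = 100.5248 g.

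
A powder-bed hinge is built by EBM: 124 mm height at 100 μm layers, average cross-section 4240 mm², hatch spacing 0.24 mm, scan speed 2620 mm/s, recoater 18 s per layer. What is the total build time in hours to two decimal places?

Number of layers: 124 / 0.1 → 1240 (rounded up).
Per-layer scan distance = 4240 / 0.24 = 17666.7 mm.
Per-layer scan time: 17666.7 / 2620 → 6.743 s.
Per-layer time = 6.743 + 18 = 24.743 s.
Build time = 1240 × 24.743 = 30681.32 s = 8.52 hours.

8.52 hours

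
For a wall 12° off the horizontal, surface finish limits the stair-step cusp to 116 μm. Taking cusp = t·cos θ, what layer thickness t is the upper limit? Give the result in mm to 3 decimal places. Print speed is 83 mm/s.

t = h_c / cos θ = 0.116 / 0.9781 = 0.119 mm.

0.119 mm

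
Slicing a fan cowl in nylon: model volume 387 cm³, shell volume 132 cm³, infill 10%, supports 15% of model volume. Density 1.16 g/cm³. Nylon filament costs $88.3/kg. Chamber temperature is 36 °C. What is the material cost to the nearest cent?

$22.08

Volume inside the shell = 387 − 132 = 255 cm³.
Infill volume = 0.10 × 255, so 25.5 cm³.
Support = 0.15 × 387 = 58.05 cm³.
Deposited volume = 132 + 25.5 + 58.05, so 215.55 cm³.
Mass = 215.55 × 1.16 = 250.038 g.
At $88.3/kg: 250.038/1000 × 88.3 = $22.08.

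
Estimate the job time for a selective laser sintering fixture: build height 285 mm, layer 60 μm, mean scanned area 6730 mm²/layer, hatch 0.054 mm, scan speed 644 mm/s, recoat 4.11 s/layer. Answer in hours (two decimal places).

Number of layers: 285 / 0.06 → 4750 (rounded up).
Hatch length per layer = 6730 / 0.054 = 124629.6 mm.
Laser time per layer = 124629.6 / 644 = 193.5242 s.
Per-layer time = 193.5242 + 4.11 = 197.6342 s.
4750 layers × 197.6342 s/layer = 938762.45 s, i.e. 260.77 hours.

260.77 hours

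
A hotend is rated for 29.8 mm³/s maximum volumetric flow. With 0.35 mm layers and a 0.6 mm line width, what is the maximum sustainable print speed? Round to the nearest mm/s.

142 mm/s

Extrusion cross-section: 0.35 × 0.6 → 0.21 mm².
v_max = Q/A = 29.8/0.21 = 141.90 mm/s → 142 mm/s.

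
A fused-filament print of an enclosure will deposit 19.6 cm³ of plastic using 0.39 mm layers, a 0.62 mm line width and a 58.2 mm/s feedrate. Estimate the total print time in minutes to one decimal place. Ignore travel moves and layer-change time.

23.2 minutes

Line area = 0.39 × 0.62, so 0.2418 mm².
Total extruded path = 19600/0.2418 = 81058.7 mm.
Extrusion time: 81058.7 / 58.2 → 1392.8 s.
That's 1392.8 s → 23.2 minutes.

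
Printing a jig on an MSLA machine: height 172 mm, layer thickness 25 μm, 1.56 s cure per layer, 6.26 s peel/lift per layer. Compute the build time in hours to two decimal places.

Layer count = ceil(172 / 0.025) = 6880.
Each layer takes = 1.56 + 6.26 = 7.82 s.
Total = 6880 × 7.82 = 53801.6 s = 14.94 hours.

14.94 hours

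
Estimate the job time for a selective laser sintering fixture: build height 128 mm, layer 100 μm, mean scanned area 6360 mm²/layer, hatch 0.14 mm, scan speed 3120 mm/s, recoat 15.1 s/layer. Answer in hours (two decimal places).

Number of layers: 128 / 0.1 → 1280 (rounded up).
Hatch length per layer = 6360 / 0.14 = 45428.6 mm.
Laser time per layer: 45428.6 / 3120 → 14.5604 s.
Time per layer: 14.5604 + 15.1 → 29.6604 s.
Build time = 1280 × 29.6604 = 37965.312 s = 10.55 hours.

10.55 hours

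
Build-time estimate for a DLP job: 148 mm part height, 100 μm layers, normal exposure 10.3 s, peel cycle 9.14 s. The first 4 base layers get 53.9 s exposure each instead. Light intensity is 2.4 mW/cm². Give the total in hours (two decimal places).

8.04 hours

Layer count = ceil(148 / 0.1) = 1480.
Base layers = 4 × (53.9 + 9.14) = 252.16 s.
Remaining layers = 1476 × (10.3 + 9.14) = 28693.44 s.
Total = 252.16 + 28693.44 = 28945.6 s = 8.04 hours.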